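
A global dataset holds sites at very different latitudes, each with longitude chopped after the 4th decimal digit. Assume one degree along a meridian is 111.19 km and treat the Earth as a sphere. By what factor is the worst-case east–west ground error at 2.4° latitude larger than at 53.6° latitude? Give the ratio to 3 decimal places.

Truncating at 4 decimal places can drop up to a full unit in the last place, so the longitude may be off by as much as 0.0001°.
Error at 2.4° = 0.0001° × 111190 × cos 2.4° ≈ 11.119 × 0.9991 = 11.109 m.
At 53.6°: 0.0001° × 111190 × cos 53.6° = 0.0001 × 111190 × 0.5934 ≈ 6.5982 m.
The ratio reduces to cos 2.4° / cos 53.6° = 0.9991/0.5934 ≈ 1.6837.

1.684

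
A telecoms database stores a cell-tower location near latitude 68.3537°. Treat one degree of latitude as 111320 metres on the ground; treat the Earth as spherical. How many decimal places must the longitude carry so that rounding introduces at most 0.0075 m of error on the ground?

At 68.3537° one degree of longitude covers 111320 × cos 68.3537° ≈ 111320 × 0.3689 ≈ 41063.3 m.
With N decimal places the half-ulp bound is 0.5·10⁻ᴺ°, or 0.5·10⁻ᴺ × 41063.3 m on the ground.
Setting 20531.6 × 10⁻ᴺ ≤ 0.0075 gives 10ᴺ ≥ 2.738e+06, i.e. N ≥ 6.44.
N = 6 would give 0.0205 m (too coarse); N = 7 gives 0.00205 m ≤ 0.0075 m.

7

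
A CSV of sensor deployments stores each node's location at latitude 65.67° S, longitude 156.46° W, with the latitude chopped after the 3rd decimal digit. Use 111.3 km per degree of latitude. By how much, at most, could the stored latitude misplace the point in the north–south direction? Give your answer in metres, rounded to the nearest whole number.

Truncating at 3 decimal places can drop up to a full unit in the last place, so the latitude may be off by as much as 0.001°.
Along the meridian that is 0.001° × 111300 m/° = 111.3 m.

111 metres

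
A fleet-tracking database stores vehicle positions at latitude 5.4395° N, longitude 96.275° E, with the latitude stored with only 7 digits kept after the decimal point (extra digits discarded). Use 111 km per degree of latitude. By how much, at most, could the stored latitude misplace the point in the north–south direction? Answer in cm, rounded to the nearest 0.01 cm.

1.11 cm

Truncating at 7 decimal places can drop up to a full unit in the last place, so the latitude may be off by as much as 1e-07°.
Along the meridian that is 1e-07° × 111000 m/° = 0.0111 m.
That is 0.0111 m = 1.11 cm.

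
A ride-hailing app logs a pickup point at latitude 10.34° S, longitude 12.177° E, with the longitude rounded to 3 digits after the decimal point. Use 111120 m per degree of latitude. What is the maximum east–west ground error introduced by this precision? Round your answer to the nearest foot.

Rounding to 3 decimal places leaves the longitude within ±0.0005° of the true value.
Parallels shrink by cos φ, so at 10.34° a degree of longitude is 111120 × 0.9838 ≈ 109315 m.
Maximum E–W displacement: 0.0005 × 109315 = 54.6577 m.
Converting: 54.6577 m × 3.2808 ft/m ≈ 179.32 ft.

179 feet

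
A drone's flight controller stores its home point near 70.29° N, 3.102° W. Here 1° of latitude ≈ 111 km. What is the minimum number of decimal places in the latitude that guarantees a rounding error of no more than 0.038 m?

7

One degree of latitude covers 111000 m.
Rounding to N decimal places gives at most 0.5 × 10⁻ᴺ degrees of error, i.e. 0.5 × 10⁻ᴺ × 111000 m.
Setting 55500 × 10⁻ᴺ ≤ 0.038 gives 10ᴺ ≥ 1.461e+06, i.e. N ≥ 6.16.
So 7 decimal places suffice (0.00555 m); 6 would allow up to 0.0555 m.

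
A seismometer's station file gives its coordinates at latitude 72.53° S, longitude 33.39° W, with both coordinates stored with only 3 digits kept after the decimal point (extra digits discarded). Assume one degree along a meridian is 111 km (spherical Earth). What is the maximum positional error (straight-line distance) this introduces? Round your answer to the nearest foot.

Truncating at 3 decimal places can drop up to a full unit in the last place, so each coordinate may be off by as much as 0.001°.
N–S: 0.001° × 111000 m/° = 111 m.
East–west component at 72.53°: 0.001° × 111000 × cos 72.53° ≈ 0.001 × 33322.9 ≈ 33.3229 m.
Combining orthogonally: (111² + 33.3229²)^½ ≈ 115.894 m.
In feet: 115.894 m ÷ 0.3048 ≈ 380.23 ft.

380 feet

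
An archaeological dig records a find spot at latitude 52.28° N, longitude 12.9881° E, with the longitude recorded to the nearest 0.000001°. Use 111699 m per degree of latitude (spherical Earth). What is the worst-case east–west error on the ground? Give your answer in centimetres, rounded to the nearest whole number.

3 centimetres

Rounding to 6 decimal places leaves the longitude within ±5e-07° of the true value.
At latitude 52.28° a degree of longitude spans 111699 m × cos 52.28° = 111699 × 0.6118 ≈ 68337.8 m.
Maximum E–W displacement: 5e-07 × 68337.8 = 0.0341689 m.
That is 0.0341689 m = 3.4169 cm.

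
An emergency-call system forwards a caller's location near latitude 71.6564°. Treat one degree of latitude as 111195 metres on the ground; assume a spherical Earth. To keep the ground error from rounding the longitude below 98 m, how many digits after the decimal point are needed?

At 71.6564° one degree of longitude covers 111195 × cos 71.6564° ≈ 111195 × 0.3147 ≈ 34994.7 m.
Rounding to N decimal places gives at most 0.5 × 10⁻ᴺ degrees of error, i.e. 0.5 × 10⁻ᴺ × 34994.7 m.
Setting 17497.4 × 10⁻ᴺ ≤ 98 gives 10ᴺ ≥ 178.5, i.e. N ≥ 2.25.
At 2 places the error can reach 175 m, but 3 places keeps it to 17.5 m.

3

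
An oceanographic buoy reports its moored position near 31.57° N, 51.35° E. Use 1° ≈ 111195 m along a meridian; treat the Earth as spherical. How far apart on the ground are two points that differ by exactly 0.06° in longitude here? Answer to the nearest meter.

At 31.57° a degree of longitude is 111195 × cos 31.57° ≈ 94738.3 m, so 0.06° corresponds to 5684.3 m.

5684 meters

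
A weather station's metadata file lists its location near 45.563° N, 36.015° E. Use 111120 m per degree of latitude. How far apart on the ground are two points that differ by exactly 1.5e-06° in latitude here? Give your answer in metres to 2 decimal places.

0.17 metres

1.5e-06° × 111120 m/° = 0.16668 m.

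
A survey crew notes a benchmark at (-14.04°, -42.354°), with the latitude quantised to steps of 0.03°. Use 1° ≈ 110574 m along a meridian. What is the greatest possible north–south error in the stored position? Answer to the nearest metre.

1659 metres

With a 0.03° grid the true value lies within half a step, ±0.03°/2 = ±0.015°, of the stored one.
So the N–S error is at most 0.015 × 110574 = 1658.61 m.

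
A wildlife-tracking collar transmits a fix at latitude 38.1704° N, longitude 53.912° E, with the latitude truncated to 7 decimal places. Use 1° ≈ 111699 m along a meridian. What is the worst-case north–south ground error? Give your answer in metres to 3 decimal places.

0.011 metres

Truncating at 7 decimal places can drop up to a full unit in the last place, so the latitude may be off by as much as 1e-07°.
Along the meridian that is 1e-07° × 111699 m/° = 0.0111699 m.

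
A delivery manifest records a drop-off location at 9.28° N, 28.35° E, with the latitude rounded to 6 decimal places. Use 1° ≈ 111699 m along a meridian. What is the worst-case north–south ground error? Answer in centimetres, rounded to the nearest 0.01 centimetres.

5.58 centimetres

Rounding to 6 decimal places leaves the latitude within ±5e-07° of the true value.
So the N–S error is at most 5e-07 × 111699 = 0.0558495 m.
That is 0.0558495 m = 5.5849 cm.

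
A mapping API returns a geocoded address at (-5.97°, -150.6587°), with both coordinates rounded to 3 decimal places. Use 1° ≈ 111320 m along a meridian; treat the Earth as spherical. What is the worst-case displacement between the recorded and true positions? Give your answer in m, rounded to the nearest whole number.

Rounding to 3 decimal places leaves each coordinate within ±0.0005° of the true value.
North–south component: 0.0005° × 111320 = 55.66 m.
Longitude error → 0.0005 × 111320 × cos 5.97° = 0.0005 × 111320 × 0.9946 ≈ 55.3581 m.
Worst case both components are at the extreme and orthogonal: √(55.66² + 55.3581²) ≈ 78.502 m.

79 m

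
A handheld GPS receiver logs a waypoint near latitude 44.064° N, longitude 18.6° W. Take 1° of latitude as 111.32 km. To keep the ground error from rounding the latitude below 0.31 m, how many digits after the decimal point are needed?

6 decimal places

One degree of latitude covers 111320 m.
Rounding to N decimal places gives at most 0.5 × 10⁻ᴺ degrees of error, i.e. 0.5 × 10⁻ᴺ × 111320 m.
Setting 55660 × 10⁻ᴺ ≤ 0.31 gives 10ᴺ ≥ 1.795e+05, i.e. N ≥ 5.25.
N = 5 would give 0.557 m (too coarse); N = 6 gives 0.0557 m ≤ 0.31 m.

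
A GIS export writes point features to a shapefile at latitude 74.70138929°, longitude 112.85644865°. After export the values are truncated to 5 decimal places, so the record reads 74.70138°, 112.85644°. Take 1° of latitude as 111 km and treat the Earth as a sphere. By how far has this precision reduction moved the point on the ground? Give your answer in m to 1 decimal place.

The latitude changed by +0.00000929° and the longitude by +0.00000865°.
N–S: 0.00000929° × 111000 m/° = 1.03119 m.
E–W at 74.7014°: 0.00000865° × 111000 × cos 74.7014° = 0.00000865 × 111000 × 0.2638 ≈ 0.253335 m.
Distance: √(1.03119² + 0.253335²) ≈ 1.06185 m.

1.1 m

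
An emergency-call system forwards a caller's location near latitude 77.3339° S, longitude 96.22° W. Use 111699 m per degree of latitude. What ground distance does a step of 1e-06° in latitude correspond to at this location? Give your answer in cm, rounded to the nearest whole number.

1e-06° × 111699 m/° = 0.111699 m.
That is 0.111699 m = 11.17 cm.

11 cm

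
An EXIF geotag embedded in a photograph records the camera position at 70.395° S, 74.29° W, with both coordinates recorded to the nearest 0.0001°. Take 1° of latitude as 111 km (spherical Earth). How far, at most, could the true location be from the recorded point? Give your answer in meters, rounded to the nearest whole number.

6 meters

Rounding to 4 decimal places leaves each coordinate within ±5e-05° of the true value.
Latitude error → 5e-05 × 111000 = 5.55 m along the meridian.
E–W at 70.395°: 5e-05° × 111000 × cos 70.395° = 5e-05 × 111000 × 0.3355 ≈ 1.86221 m.
The two errors are perpendicular, so the maximum displacement is √(5.55² + 1.86221²) ≈ 5.85409 m.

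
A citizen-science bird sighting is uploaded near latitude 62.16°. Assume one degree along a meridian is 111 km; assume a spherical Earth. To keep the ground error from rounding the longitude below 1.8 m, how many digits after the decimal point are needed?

At 62.16° one degree of longitude covers 111000 × cos 62.16° ≈ 111000 × 0.4670 ≈ 51837.5 m.
With N decimal places the half-ulp bound is 0.5·10⁻ᴺ°, or 0.5·10⁻ᴺ × 51837.5 m on the ground.
Need 0.5 × 51837.5 × 10⁻ᴺ ≤ 1.8 → 10⁻ᴺ ≤ 6.945e-05, so N ≥ 4.16.
At 4 places the error can reach 2.59 m, but 5 places keeps it to 0.259 m.

5 decimal places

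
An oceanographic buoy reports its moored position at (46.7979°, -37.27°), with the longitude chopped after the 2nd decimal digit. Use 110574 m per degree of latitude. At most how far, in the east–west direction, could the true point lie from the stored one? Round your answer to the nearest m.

757 m

Truncating at 2 decimal places can drop up to a full unit in the last place, so the longitude may be off by as much as 0.01°.
At latitude 46.7979° a degree of longitude spans 110574 m × cos 46.7979° = 110574 × 0.6846 ≈ 75696.1 m.
So at most 0.01° × 75696.1 ≈ 756.961 m east–west.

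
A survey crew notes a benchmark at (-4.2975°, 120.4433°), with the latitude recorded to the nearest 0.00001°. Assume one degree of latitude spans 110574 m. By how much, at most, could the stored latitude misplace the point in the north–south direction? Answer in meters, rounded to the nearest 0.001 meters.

0.553 meters

Rounding to 5 decimal places leaves the latitude within ±5e-06° of the true value.
So the N–S error is at most 5e-06 × 110574 = 0.55287 m.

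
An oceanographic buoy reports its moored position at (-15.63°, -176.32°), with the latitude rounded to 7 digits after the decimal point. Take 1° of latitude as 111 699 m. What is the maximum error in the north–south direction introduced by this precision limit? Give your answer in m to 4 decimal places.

0.0056 m

Rounding to 7 decimal places leaves the latitude within ±5e-08° of the true value.
So the N–S error is at most 5e-08 × 111699 = 0.00558495 m.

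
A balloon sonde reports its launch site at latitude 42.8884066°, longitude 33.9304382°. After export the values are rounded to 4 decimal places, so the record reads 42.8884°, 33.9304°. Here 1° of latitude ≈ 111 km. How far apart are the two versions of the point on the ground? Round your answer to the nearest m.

3 m

The latitude changed by +0.0000066° and the longitude by +0.0000382°.
N–S: 0.0000066° × 111000 m/° = 0.7326 m.
E–W at 42.8884°: 0.0000382° × 111000 × cos 42.8884° = 0.0000382 × 111000 × 0.7327 ≈ 3.10671 m.
Distance: √(0.7326² + 3.10671²) ≈ 3.19192 m.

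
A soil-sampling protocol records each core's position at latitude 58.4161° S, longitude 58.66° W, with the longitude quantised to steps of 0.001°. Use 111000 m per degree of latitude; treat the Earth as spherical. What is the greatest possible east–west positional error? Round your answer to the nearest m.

With a 0.001° grid the true value lies within half a step, ±0.001°/2 = ±0.0005°, of the stored one.
At latitude 58.4161° a degree of longitude spans 111000 m × cos 58.4161° = 111000 × 0.5237 ≈ 58135.9 m.
So at most 0.0005° × 58135.9 ≈ 29.0679 m east–west.

29 m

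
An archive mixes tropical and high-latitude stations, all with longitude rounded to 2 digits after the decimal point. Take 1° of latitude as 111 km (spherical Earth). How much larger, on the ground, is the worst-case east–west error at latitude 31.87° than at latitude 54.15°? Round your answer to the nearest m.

Rounding to 2 decimal places leaves the longitude within ±0.005° of the true value.
At 31.87°: 0.005° × 111000 × cos 31.87° = 0.005 × 111000 × 0.8492 ≈ 471.33 m.
Error at 54.15° = 0.005° × 111000 × cos 54.15° ≈ 555 × 0.5857 = 325.04 m.
Difference: 471.33 − 325.04 = 146.29 m.

146 m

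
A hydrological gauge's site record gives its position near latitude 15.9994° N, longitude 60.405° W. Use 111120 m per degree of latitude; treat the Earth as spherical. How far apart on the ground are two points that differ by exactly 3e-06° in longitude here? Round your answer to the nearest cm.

3e-06° of longitude at 15.9994° is 3e-06 × 111120 × cos 15.9994° ≈ 3e-06 × 106816 = 0.320447 m.
That is 0.320447 m = 32.045 cm.

32 cm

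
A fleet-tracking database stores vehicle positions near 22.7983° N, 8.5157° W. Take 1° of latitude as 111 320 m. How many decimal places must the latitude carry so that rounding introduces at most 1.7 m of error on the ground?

5 decimal places

One degree of latitude covers 111320 m.
Rounding to N decimal places gives at most 0.5 × 10⁻ᴺ degrees of error, i.e. 0.5 × 10⁻ᴺ × 111320 m.
Need 0.5 × 111320 × 10⁻ᴺ ≤ 1.7 → 10⁻ᴺ ≤ 3.054e-05, so N ≥ 4.52.
At 4 places the error can reach 5.57 m, but 5 places keeps it to 0.557 m.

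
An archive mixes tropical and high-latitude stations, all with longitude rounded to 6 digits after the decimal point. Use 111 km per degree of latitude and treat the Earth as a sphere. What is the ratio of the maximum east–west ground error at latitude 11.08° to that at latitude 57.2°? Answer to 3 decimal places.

Rounding to 6 decimal places leaves the longitude within ±5e-07° of the true value.
At 11.08°: 5e-07° × 111000 × cos 11.08° = 5e-07 × 111000 × 0.9814 ≈ 0.054465 m.
At 57.2°: 5e-07° × 111000 × cos 57.2° = 5e-07 × 111000 × 0.5417 ≈ 0.030065 m.
Ratio: 0.054465 / 0.030065 = cos 11.08° / cos 57.2° ≈ 1.8116.

1.812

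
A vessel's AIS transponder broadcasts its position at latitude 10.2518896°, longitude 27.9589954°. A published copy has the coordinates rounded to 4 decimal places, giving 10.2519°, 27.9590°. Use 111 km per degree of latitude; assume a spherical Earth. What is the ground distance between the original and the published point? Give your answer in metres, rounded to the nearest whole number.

The latitude changed by -0.0000104° and the longitude by -0.0000046°.
N–S: -0.0000104° × 111000 m/° = -1.1544 m.
E–W at 10.2519°: -0.0000046° × 111000 × cos 10.2519° = -0.0000046 × 111000 × 0.9840 ≈ -0.502448 m.
Distance: √(1.1544² + 0.502448²) ≈ 1.259 m.

1 metres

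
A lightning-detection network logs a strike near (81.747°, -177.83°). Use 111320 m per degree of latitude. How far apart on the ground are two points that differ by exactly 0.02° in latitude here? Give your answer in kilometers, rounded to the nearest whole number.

Along a meridian 0.02° is 0.02 × 111320 = 2226.4 m.
That is 2226.4 m = 2.2264 km.

2 kilometers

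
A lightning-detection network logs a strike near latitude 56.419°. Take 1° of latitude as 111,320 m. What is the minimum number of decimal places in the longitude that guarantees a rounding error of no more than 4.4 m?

At 56.419° one degree of longitude covers 111320 × cos 56.419° ≈ 111320 × 0.5531 ≈ 61572.8 m.
Rounding to N decimal places gives at most 0.5 × 10⁻ᴺ degrees of error, i.e. 0.5 × 10⁻ᴺ × 61572.8 m.
Need 0.5 × 61572.8 × 10⁻ᴺ ≤ 4.4 → 10⁻ᴺ ≤ 1.429e-04, so N ≥ 3.84.
At 3 places the error can reach 30.8 m, but 4 places keeps it to 3.08 m.

4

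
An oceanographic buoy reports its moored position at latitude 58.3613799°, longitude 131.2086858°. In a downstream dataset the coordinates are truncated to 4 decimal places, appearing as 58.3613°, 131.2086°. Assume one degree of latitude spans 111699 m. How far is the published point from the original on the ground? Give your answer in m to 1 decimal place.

10.2 m

The latitude changed by +0.0000799° and the longitude by +0.0000858°.
North–south shift: 0.0000799 × 111699 = 8.92475 m.
E–W at 58.3613°: 0.0000858° × 111699 × cos 58.3613° = 0.0000858 × 111699 × 0.5246 ≈ 5.02727 m.
Combined displacement = (8.92475² + 5.02727²)^½ ≈ 10.2433 m.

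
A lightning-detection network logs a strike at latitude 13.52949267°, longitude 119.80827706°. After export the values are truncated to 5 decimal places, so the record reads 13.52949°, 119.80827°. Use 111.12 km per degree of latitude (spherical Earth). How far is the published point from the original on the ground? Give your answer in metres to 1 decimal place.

Δlat = 13.52949267 − 13.52949 = +0.00000267°; Δlon = 119.80827706 − 119.80827 = +0.00000706°.
N–S: 0.00000267° × 111120 m/° = 0.29669 m.
E–W at 13.5295°: 0.00000706° × 111120 × cos 13.5295° = 0.00000706 × 111120 × 0.9722 ≈ 0.762737 m.
Distance: √(0.29669² + 0.762737²) ≈ 0.818409 m.

0.8 metres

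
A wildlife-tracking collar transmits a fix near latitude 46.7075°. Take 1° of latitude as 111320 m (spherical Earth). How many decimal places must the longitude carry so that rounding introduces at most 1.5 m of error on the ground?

At 46.7075° one degree of longitude covers 111320 × cos 46.7075° ≈ 111320 × 0.6857 ≈ 76334.7 m.
Rounding to N decimal places gives at most 0.5 × 10⁻ᴺ degrees of error, i.e. 0.5 × 10⁻ᴺ × 76334.7 m.
Setting 38167.3 × 10⁻ᴺ ≤ 1.5 gives 10ᴺ ≥ 2.544e+04, i.e. N ≥ 4.41.
At 4 places the error can reach 3.82 m, but 5 places keeps it to 0.382 m.

5 decimal places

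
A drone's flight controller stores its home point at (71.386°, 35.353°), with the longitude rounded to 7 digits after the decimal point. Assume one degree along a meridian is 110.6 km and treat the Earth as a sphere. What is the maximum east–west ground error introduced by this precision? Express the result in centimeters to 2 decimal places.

0.18 centimeters

Rounding to 7 decimal places leaves the longitude within ±5e-08° of the true value.
At latitude 71.386° a degree of longitude spans 110600 m × cos 71.386° = 110600 × 0.3192 ≈ 35302.5 m.
East–west error: 5e-08° × 35302.5 m/° ≈ 0.00176513 m.
That is 0.00176513 m = 0.17651 cm.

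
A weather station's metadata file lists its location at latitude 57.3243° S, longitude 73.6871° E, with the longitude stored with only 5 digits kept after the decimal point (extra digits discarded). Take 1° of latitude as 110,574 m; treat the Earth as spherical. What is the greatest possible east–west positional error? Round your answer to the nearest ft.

Truncating at 5 decimal places can drop up to a full unit in the last place, so the longitude may be off by as much as 1e-05°.
At latitude 57.3243° a degree of longitude spans 110574 m × cos 57.3243° = 110574 × 0.5399 ≈ 59697.1 m.
East–west error: 1e-05° × 59697.1 m/° ≈ 0.596971 m.
Converting: 0.596971 m × 3.2808 ft/m ≈ 1.9586 ft.

2 ft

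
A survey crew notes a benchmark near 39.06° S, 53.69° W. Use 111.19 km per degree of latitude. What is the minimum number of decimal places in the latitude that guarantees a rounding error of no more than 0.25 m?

6

One degree of latitude covers 111190 m.
With N decimal places the half-ulp bound is 0.5·10⁻ᴺ°, or 0.5·10⁻ᴺ × 111190 m on the ground.
Setting 55595 × 10⁻ᴺ ≤ 0.25 gives 10ᴺ ≥ 2.224e+05, i.e. N ≥ 5.35.
N = 5 would give 0.556 m (too coarse); N = 6 gives 0.0556 m ≤ 0.25 m.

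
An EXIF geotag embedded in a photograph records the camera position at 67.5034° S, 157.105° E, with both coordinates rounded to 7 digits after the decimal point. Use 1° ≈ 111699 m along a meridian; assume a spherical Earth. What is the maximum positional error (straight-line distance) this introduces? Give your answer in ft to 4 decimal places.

0.0196 ft

Rounding to 7 decimal places leaves each coordinate within ±5e-08° of the true value.
North–south component: 5e-08° × 111699 = 0.00558495 m.
Longitude error → 5e-08 × 111699 × cos 67.5034° = 5e-08 × 111699 × 0.3826 ≈ 0.00213696 m.
Worst case both components are at the extreme and orthogonal: √(0.00558495² + 0.00213696²) ≈ 0.00597982 m.
Converting: 0.00597982 m × 3.2808 ft/m ≈ 0.019619 ft.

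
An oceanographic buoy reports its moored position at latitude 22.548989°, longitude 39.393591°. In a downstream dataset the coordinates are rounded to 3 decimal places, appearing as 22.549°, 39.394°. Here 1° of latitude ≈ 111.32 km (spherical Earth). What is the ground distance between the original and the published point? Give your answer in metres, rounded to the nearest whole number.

42 metres

The latitude changed by -0.000011° and the longitude by -0.000409°.
North–south shift: -0.000011 × 111320 = -1.22452 m.
East–west at this latitude: -0.000409° × 111320 × cos 22.549° ≈ -0.000409 × 102810 = -42.0492 m.
Distance: √(1.22452² + 42.0492²) ≈ 42.067 m.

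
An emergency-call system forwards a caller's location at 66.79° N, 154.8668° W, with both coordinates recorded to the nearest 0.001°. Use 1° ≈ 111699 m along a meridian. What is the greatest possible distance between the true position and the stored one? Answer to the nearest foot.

Rounding to 3 decimal places leaves each coordinate within ±0.0005° of the true value.
N–S: 0.0005° × 111699 m/° = 55.8495 m.
East–west component at 66.79°: 0.0005° × 111699 × cos 66.79° ≈ 0.0005 × 44020.8 ≈ 22.0104 m.
Combining orthogonally: (55.8495² + 22.0104²)^½ ≈ 60.0302 m.
Converting: 60.0302 m × 3.2808 ft/m ≈ 196.95 ft.

197 feet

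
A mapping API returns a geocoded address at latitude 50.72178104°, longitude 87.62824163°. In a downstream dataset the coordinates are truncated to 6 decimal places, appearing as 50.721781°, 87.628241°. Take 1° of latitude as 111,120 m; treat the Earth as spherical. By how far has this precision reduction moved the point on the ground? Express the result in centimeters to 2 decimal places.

4.45 centimeters

Δlat = 50.72178104 − 50.721781 = +0.00000004°; Δlon = 87.62824163 − 87.628241 = +0.00000063°.
North–south shift: 0.00000004 × 111120 = 0.0044448 m.
E–W at 50.7218°: 0.00000063° × 111120 × cos 50.7218° = 0.00000063 × 111120 × 0.6331 ≈ 0.0443196 m.
Distance: √(0.0044448² + 0.0443196²) ≈ 0.0445419 m.
That is 0.0445419 m = 4.4542 cm.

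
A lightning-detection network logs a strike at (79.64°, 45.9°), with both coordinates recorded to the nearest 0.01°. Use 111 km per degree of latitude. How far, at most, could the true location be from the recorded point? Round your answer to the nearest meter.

564 meters

Rounding to 2 decimal places leaves each coordinate within ±0.005° of the true value.
North–south component: 0.005° × 111000 = 555 m.
E–W at 79.64°: 0.005° × 111000 × cos 79.64° = 0.005 × 111000 × 0.1798 ≈ 99.807 m.
The two errors are perpendicular, so the maximum displacement is √(555² + 99.807²) ≈ 563.903 m.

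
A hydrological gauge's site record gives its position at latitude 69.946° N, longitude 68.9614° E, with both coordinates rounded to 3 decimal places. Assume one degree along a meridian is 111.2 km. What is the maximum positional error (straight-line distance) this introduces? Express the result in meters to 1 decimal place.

58.8 meters

Rounding to 3 decimal places leaves each coordinate within ±0.0005° of the true value.
Latitude error → 0.0005 × 111200 = 55.6 m along the meridian.
Longitude error → 0.0005 × 111200 × cos 69.946° = 0.0005 × 111200 × 0.3429 ≈ 19.0656 m.
Combining orthogonally: (55.6² + 19.0656²)^½ ≈ 58.778 m.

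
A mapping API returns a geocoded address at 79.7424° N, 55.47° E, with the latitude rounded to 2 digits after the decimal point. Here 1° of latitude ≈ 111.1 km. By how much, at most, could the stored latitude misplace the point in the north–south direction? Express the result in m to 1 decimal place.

555.5 m

Rounding to 2 decimal places leaves the latitude within ±0.005° of the true value.
North–south distance: 0.005° × 111100 m/° = 555.5 m.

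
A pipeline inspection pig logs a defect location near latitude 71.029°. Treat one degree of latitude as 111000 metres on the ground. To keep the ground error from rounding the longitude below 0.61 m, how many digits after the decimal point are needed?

At 71.029° one degree of longitude covers 111000 × cos 71.029° ≈ 111000 × 0.3251 ≈ 36084.9 m.
With N decimal places the half-ulp bound is 0.5·10⁻ᴺ°, or 0.5·10⁻ᴺ × 36084.9 m on the ground.
Need 0.5 × 36084.9 × 10⁻ᴺ ≤ 0.61 → 10⁻ᴺ ≤ 3.381e-05, so N ≥ 4.47.
So 5 decimal places suffice (0.18 m); 4 would allow up to 1.8 m.

5 decimal places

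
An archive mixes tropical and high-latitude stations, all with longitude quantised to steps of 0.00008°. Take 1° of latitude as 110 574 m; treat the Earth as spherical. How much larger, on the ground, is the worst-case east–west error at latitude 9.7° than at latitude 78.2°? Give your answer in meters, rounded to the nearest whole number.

With a 0.00008° grid the true value lies within half a step, ±0.00008°/2 = ±4e-05°, of the stored one.
Error at 9.7° = 4e-05° × 110574 × cos 9.7° ≈ 4.423 × 0.9857 = 4.3597 m.
Error at 78.2° = 4e-05° × 110574 × cos 78.2° ≈ 4.423 × 0.2045 = 0.90448 m.
Difference: 4.3597 − 0.90448 = 3.4552 m.

3 meters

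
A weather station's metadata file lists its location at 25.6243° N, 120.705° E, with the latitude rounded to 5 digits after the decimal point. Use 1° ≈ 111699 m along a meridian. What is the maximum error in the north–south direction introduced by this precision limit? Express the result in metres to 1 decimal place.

Rounding to 5 decimal places leaves the latitude within ±5e-06° of the true value.
So the N–S error is at most 5e-06 × 111699 = 0.558495 m.

0.6 metres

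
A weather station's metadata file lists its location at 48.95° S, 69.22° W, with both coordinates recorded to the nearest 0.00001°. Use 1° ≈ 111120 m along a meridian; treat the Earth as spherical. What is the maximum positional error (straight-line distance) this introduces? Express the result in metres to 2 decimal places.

Rounding to 5 decimal places leaves each coordinate within ±5e-06° of the true value.
North–south component: 5e-06° × 111120 = 0.5556 m.
Longitude error → 5e-06 × 111120 × cos 48.95° = 5e-06 × 111120 × 0.6567 ≈ 0.364872 m.
Combining orthogonally: (0.5556² + 0.364872²)^½ ≈ 0.664698 m.

0.66 metres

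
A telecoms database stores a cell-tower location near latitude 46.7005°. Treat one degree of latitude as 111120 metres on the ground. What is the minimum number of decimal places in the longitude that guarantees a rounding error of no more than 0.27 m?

At 46.7005° one degree of longitude covers 111120 × cos 46.7005° ≈ 111120 × 0.6858 ≈ 76207.4 m.
N decimal places → at most half a unit in the last place, 0.5 × 10⁻ᴺ° = 76207.4/2 × 10⁻ᴺ m.
Need 0.5 × 76207.4 × 10⁻ᴺ ≤ 0.27 → 10⁻ᴺ ≤ 7.086e-06, so N ≥ 5.15.
At 5 places the error can reach 0.381 m, but 6 places keeps it to 0.0381 m.

6 decimal places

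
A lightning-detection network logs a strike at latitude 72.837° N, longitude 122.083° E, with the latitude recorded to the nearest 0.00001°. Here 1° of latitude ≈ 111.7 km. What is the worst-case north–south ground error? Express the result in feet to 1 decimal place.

1.8 feet

Rounding to 5 decimal places leaves the latitude within ±5e-06° of the true value.
Along the meridian that is 5e-06° × 111700 m/° = 0.5585 m.
Converting: 0.5585 m × 3.2808 ft/m ≈ 1.8323 ft.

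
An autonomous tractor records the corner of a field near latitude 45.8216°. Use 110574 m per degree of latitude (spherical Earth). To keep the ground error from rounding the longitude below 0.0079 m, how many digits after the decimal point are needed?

7 decimal places

At 45.8216° one degree of longitude covers 110574 × cos 45.8216° ≈ 110574 × 0.6969 ≈ 77058.4 m.
With N decimal places the half-ulp bound is 0.5·10⁻ᴺ°, or 0.5·10⁻ᴺ × 77058.4 m on the ground.
Setting 38529.2 × 10⁻ᴺ ≤ 0.0079 gives 10ᴺ ≥ 4.877e+06, i.e. N ≥ 6.69.
So 7 decimal places suffice (0.00385 m); 6 would allow up to 0.0385 m.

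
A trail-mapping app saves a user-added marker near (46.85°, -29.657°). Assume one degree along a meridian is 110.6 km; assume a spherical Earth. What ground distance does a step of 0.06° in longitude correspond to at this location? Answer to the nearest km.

One degree of longitude here spans 110600 × cos 46.85° = 110600 × 0.6839 ≈ 75640.5 m; 0.06° of that is 4538.43 m.
That is 4538.43 m = 4.5384 km.

5 km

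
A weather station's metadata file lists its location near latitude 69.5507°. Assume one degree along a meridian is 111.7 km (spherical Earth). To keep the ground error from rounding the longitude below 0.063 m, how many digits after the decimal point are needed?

At 69.5507° one degree of longitude covers 111700 × cos 69.5507° ≈ 111700 × 0.3494 ≈ 39025.6 m.
Rounding to N decimal places gives at most 0.5 × 10⁻ᴺ degrees of error, i.e. 0.5 × 10⁻ᴺ × 39025.6 m.
Need 0.5 × 39025.6 × 10⁻ᴺ ≤ 0.063 → 10⁻ᴺ ≤ 3.229e-06, so N ≥ 5.49.
So 6 decimal places suffice (0.0195 m); 5 would allow up to 0.195 m.

6 decimal places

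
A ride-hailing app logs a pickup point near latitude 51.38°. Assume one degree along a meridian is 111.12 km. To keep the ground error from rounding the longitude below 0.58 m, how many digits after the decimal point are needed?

At 51.38° one degree of longitude covers 111120 × cos 51.38° ≈ 111120 × 0.6242 ≈ 69355.8 m.
With N decimal places the half-ulp bound is 0.5·10⁻ᴺ°, or 0.5·10⁻ᴺ × 69355.8 m on the ground.
Setting 34677.9 × 10⁻ᴺ ≤ 0.58 gives 10ᴺ ≥ 5.979e+04, i.e. N ≥ 4.78.
At 4 places the error can reach 3.47 m, but 5 places keeps it to 0.347 m.

5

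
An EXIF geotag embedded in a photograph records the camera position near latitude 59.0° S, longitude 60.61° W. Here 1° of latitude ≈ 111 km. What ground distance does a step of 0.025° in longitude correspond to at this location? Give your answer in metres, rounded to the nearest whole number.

1429 metres

0.025° of longitude at 59° is 0.025 × 111000 × cos 59° ≈ 0.025 × 57169.2 = 1429.23 m.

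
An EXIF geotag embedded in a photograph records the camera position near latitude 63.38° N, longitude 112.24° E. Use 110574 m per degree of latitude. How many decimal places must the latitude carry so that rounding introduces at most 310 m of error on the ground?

One degree of latitude covers 110574 m.
With N decimal places the half-ulp bound is 0.5·10⁻ᴺ°, or 0.5·10⁻ᴺ × 110574 m on the ground.
Need 0.5 × 110574 × 10⁻ᴺ ≤ 310 → 10⁻ᴺ ≤ 5.607e-03, so N ≥ 2.25.
At 2 places the error can reach 553 m, but 3 places keeps it to 55.3 m.

3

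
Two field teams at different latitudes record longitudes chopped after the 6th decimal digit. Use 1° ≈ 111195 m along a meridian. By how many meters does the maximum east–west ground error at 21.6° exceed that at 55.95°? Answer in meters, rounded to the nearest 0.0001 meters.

0.0411 meters

Truncating at 6 decimal places can drop up to a full unit in the last place, so the longitude may be off by as much as 1e-06°.
At 21.6°: 1e-06° × 111195 × cos 21.6° = 1e-06 × 111195 × 0.9298 ≈ 0.10339 m.
At 55.95°: 1e-06° × 111195 × cos 55.95° = 1e-06 × 111195 × 0.5599 ≈ 0.06226 m.
So the lower-latitude error exceeds the higher by 0.10339 − 0.06226 = 0.041127 m.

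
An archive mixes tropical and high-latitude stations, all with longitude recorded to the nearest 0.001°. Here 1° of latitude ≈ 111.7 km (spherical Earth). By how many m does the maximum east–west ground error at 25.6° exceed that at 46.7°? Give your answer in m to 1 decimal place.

Rounding to 3 decimal places leaves the longitude within ±0.0005° of the true value.
Error at 25.6° = 0.0005° × 111700 × cos 25.6° ≈ 55.85 × 0.9018 = 50.367 m.
At 46.7°: 0.0005° × 111700 × cos 46.7° = 0.0005 × 111700 × 0.6858 ≈ 38.303 m.
So the lower-latitude error exceeds the higher by 50.367 − 38.303 = 12.064 m.

12.1 m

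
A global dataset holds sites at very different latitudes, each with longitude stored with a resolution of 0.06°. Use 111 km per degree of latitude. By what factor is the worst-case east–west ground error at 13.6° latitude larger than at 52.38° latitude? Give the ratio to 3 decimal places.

1.592

With a 0.06° grid the true value lies within half a step, ±0.06°/2 = ±0.03°, of the stored one.
At 13.6°: 0.03° × 111000 × cos 13.6° = 0.03 × 111000 × 0.9720 ≈ 3236.6 m.
At 52.38°: 0.03° × 111000 × cos 52.38° = 0.03 × 111000 × 0.6104 ≈ 2032.7 m.
Ratio: 3236.6 / 2032.7 = cos 13.6° / cos 52.38° ≈ 1.5923.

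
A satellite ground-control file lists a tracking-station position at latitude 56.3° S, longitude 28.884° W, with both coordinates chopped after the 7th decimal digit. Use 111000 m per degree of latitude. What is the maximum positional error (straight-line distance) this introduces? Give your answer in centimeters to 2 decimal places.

Truncating at 7 decimal places can drop up to a full unit in the last place, so each coordinate may be off by as much as 1e-07°.
N–S: 1e-07° × 111000 m/° = 0.0111 m.
E–W at 56.3°: 1e-07° × 111000 × cos 56.3° = 1e-07 × 111000 × 0.5548 ≈ 0.00615877 m.
Worst case both components are at the extreme and orthogonal: √(0.0111² + 0.00615877²) ≈ 0.0126941 m.
That is 0.0126941 m = 1.2694 cm.

1.27 centimeters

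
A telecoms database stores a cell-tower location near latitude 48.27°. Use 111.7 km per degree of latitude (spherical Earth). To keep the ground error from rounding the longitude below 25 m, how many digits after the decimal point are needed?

At 48.27° one degree of longitude covers 111700 × cos 48.27° ≈ 111700 × 0.6656 ≈ 74349.9 m.
Rounding to N decimal places gives at most 0.5 × 10⁻ᴺ degrees of error, i.e. 0.5 × 10⁻ᴺ × 74349.9 m.
Need 0.5 × 74349.9 × 10⁻ᴺ ≤ 25 → 10⁻ᴺ ≤ 6.725e-04, so N ≥ 3.17.
N = 3 would give 37.2 m (too coarse); N = 4 gives 3.72 m ≤ 25 m.

4 decimal places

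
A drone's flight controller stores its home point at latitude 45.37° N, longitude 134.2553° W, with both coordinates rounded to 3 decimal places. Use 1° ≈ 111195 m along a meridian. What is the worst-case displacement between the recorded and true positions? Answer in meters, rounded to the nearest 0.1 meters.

Rounding to 3 decimal places leaves each coordinate within ±0.0005° of the true value.
Latitude error → 0.0005 × 111195 = 55.5975 m along the meridian.
East–west component at 45.37°: 0.0005° × 111195 × cos 45.37° ≈ 0.0005 × 78117.4 ≈ 39.0587 m.
Combining orthogonally: (55.5975² + 39.0587²)^½ ≈ 67.946 m.

67.9 meters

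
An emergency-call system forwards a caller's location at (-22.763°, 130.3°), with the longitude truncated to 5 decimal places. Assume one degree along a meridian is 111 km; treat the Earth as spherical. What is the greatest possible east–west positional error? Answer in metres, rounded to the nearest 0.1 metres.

1.0 metres

Truncating at 5 decimal places can drop up to a full unit in the last place, so the longitude may be off by as much as 1e-05°.
Parallels shrink by cos φ, so at 22.763° a degree of longitude is 111000 × 0.9221 ≈ 102355 m.
Maximum E–W displacement: 1e-05 × 102355 = 1.02355 m.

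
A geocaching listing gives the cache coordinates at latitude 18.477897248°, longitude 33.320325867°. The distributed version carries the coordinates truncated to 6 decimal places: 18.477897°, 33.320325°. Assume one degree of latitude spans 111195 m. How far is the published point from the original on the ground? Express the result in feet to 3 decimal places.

0.313 feet

Δlat = 18.477897248 − 18.477897 = +0.000000248°; Δlon = 33.320325867 − 33.320325 = +0.000000867°.
N–S: 0.000000248° × 111195 m/° = 0.0275764 m.
East–west at this latitude: 0.000000867° × 111195 × cos 18.4779° ≈ 0.000000867 × 105462 = 0.0914359 m.
Hypotenuse of the two orthogonal shifts: √(0.0275764² + 0.0914359²) = 0.0955039 m.
Converting: 0.0955039 m × 3.2808 ft/m ≈ 0.31333 ft.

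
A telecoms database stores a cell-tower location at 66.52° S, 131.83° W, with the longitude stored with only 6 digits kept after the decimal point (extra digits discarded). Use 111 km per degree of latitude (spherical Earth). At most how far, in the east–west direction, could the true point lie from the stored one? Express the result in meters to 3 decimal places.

Truncating at 6 decimal places can drop up to a full unit in the last place, so the longitude may be off by as much as 1e-06°.
Parallels shrink by cos φ, so at 66.52° a degree of longitude is 111000 × 0.3984 ≈ 44225.6 m.
East–west error: 1e-06° × 44225.6 m/° ≈ 0.0442256 m.

0.044 meters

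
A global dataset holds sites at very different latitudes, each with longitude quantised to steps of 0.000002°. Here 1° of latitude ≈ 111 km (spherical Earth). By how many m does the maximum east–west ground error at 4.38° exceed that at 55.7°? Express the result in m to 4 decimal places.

With a 0.000002° grid the true value lies within half a step, ±0.000002°/2 = ±1e-06°, of the stored one.
Error at 4.38° = 1e-06° × 111000 × cos 4.38° ≈ 0.111 × 0.9971 = 0.11068 m.
At 55.7°: 1e-06° × 111000 × cos 55.7° = 1e-06 × 111000 × 0.5635 ≈ 0.062551 m.
Difference: 0.11068 − 0.062551 = 0.048124 m.

0.0481 m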